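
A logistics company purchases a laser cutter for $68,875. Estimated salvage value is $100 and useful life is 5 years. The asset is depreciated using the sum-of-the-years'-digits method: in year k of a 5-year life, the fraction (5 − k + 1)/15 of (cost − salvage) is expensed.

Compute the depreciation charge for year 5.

Depreciable base = $68,875 − $100 = $68,775.
Sum of the years' digits = 5+4+3+2+1 = 15.
Year 1: $68,775 × 5/15 = $22,925. Book value $45,950.
Year 2: $68,775 × 4/15 = $18,340. Book value $27,610.
Year 3: $68,775 × 3/15 = $13,755. Book value $13,855.
Year 4: $68,775 × 2/15 = $9,170. Book value $4,685.
Year 5: $68,775 × 1/15 = $4,585. Book value $100.

$4,585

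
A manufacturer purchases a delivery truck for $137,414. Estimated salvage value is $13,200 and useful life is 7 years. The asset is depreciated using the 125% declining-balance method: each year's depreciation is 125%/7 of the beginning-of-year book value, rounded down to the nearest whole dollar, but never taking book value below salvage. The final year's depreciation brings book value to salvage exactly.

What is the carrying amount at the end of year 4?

Depreciable base = $137,414 − $13,200 = $124,214.
Year 1: ⌊$137,414 × 125%/7⌋ = $24,538. Book value $112,876.
Year 2: ⌊$112,876 × 125%/7⌋ = $20,156. Book value $92,720.
Year 3: ⌊$92,720 × 125%/7⌋ = $16,557. Book value $76,163.
Year 4: ⌊$76,163 × 125%/7⌋ = $13,600. Book value $62,563.

$62,563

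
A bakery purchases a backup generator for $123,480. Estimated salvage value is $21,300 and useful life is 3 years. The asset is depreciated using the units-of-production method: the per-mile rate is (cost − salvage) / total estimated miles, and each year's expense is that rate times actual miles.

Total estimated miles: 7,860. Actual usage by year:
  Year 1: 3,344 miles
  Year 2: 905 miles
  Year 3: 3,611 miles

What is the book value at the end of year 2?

$68,243

Depreciable base = $123,480 − $21,300 = $102,180.
Rate = $102,180 / 7,860 miles = $13 per mile.
Year 1: 3,344 × $13 = $43,472. Book value $80,008.
Year 2: 905 × $13 = $11,765. Book value $68,243.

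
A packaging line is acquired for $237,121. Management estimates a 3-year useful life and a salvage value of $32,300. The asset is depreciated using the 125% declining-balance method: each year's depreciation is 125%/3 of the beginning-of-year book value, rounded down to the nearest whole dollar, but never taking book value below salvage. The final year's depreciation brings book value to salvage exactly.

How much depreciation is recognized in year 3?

$48,388

Depreciable base = $237,121 − $32,300 = $204,821.
Year 1: ⌊$237,121 × 125%/3⌋ = $98,800. Book value $138,321.
Year 2: ⌊$138,321 × 125%/3⌋ = $57,633. Book value $80,688.
Year 3 (final): $80,688 − $32,300 = $48,388. Book value $32,300.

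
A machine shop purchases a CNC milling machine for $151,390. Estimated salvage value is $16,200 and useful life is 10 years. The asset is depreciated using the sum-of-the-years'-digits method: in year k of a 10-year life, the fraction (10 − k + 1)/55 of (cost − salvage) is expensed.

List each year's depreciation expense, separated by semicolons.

$24,580; $22,122; $19,664; $17,206; $14,748; $12,290; $9,832; $7,374; $4,916; $2,458

Depreciable base = $151,390 − $16,200 = $135,190.
Sum of the years' digits = 10+9+8+7+6+5+4+3+2+1 = 55.
Year 1: $135,190 × 10/55 = $24,580. Book value $126,810.
Year 2: $135,190 × 9/55 = $22,122. Book value $104,688.
Year 3: $135,190 × 8/55 = $19,664. Book value $85,024.
Year 4: $135,190 × 7/55 = $17,206. Book value $67,818.
Year 5: $135,190 × 6/55 = $14,748. Book value $53,070.
Year 6: $135,190 × 5/55 = $12,290. Book value $40,780.
Year 7: $135,190 × 4/55 = $9,832. Book value $30,948.
Year 8: $135,190 × 3/55 = $7,374. Book value $23,574.
Year 9: $135,190 × 2/55 = $4,916. Book value $18,658.
Year 10: $135,190 × 1/55 = $2,458. Book value $16,200.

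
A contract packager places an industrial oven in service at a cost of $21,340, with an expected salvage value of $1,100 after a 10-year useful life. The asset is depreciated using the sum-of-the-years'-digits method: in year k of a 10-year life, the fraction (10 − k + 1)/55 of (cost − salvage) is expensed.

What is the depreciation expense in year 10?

$368

Depreciable base = $21,340 − $1,100 = $20,240.
Sum of the years' digits = 10+9+8+7+6+5+4+3+2+1 = 55.
Year 1: $20,240 × 10/55 = $3,680. Book value $17,660.
Year 2: $20,240 × 9/55 = $3,312. Book value $14,348.
Year 3: $20,240 × 8/55 = $2,944. Book value $11,404.
Year 4: $20,240 × 7/55 = $2,576. Book value $8,828.
Year 5: $20,240 × 6/55 = $2,208. Book value $6,620.
Year 6: $20,240 × 5/55 = $1,840. Book value $4,780.
Year 7: $20,240 × 4/55 = $1,472. Book value $3,308.
Year 8: $20,240 × 3/55 = $1,104. Book value $2,204.
Year 9: $20,240 × 2/55 = $736. Book value $1,468.
Year 10: $20,240 × 1/55 = $368. Book value $1,100.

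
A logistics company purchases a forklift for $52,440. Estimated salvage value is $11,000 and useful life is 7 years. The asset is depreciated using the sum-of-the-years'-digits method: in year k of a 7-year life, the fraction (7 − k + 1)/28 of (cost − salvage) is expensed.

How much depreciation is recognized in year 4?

Depreciable base = $52,440 − $11,000 = $41,440.
Sum of the years' digits = 7+6+5+4+3+2+1 = 28.
Year 1: $41,440 × 7/28 = $10,360. Book value $42,080.
Year 2: $41,440 × 6/28 = $8,880. Book value $33,200.
Year 3: $41,440 × 5/28 = $7,400. Book value $25,800.
Year 4: $41,440 × 4/28 = $5,920. Book value $19,880.

$5,920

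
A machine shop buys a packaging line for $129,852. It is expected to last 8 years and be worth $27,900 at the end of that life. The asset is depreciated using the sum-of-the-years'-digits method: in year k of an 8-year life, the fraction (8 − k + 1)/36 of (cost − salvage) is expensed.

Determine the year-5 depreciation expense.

$11,328

Depreciable base = $129,852 − $27,900 = $101,952.
Sum of the years' digits = 8+7+6+5+4+3+2+1 = 36.
Year 1: $101,952 × 8/36 = $22,656. Book value $107,196.
Year 2: $101,952 × 7/36 = $19,824. Book value $87,372.
Year 3: $101,952 × 6/36 = $16,992. Book value $70,380.
Year 4: $101,952 × 5/36 = $14,160. Book value $56,220.
Year 5: $101,952 × 4/36 = $11,328. Book value $44,892.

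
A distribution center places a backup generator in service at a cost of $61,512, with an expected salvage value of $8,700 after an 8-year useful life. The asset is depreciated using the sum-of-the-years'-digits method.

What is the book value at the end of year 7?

$10,167

Depreciable base = $61,512 − $8,700 = $52,812.
Sum of the years' digits = 8+7+6+5+4+3+2+1 = 36.
Year 1: $52,812 × 8/36 = $11,736. Book value $49,776.
Year 2: $52,812 × 7/36 = $10,269. Book value $39,507.
Year 3: $52,812 × 6/36 = $8,802. Book value $30,705.
Year 4: $52,812 × 5/36 = $7,335. Book value $23,370.
Year 5: $52,812 × 4/36 = $5,868. Book value $17,502.
Year 6: $52,812 × 3/36 = $4,401. Book value $13,101.
Year 7: $52,812 × 2/36 = $2,934. Book value $10,167.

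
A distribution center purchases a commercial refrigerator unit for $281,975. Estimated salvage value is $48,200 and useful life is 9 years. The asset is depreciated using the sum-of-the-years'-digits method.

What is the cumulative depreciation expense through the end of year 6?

Depreciable base = $281,975 − $48,200 = $233,775.
Sum of the years' digits = 9+8+7+6+5+4+3+2+1 = 45.
Year 1: $233,775 × 9/45 = $46,755. Book value $235,220.
Year 2: $233,775 × 8/45 = $41,560. Book value $193,660.
Year 3: $233,775 × 7/45 = $36,365. Book value $157,295.
Year 4: $233,775 × 6/45 = $31,170. Book value $126,125.
Year 5: $233,775 × 5/45 = $25,975. Book value $100,150.
Year 6: $233,775 × 4/45 = $20,780. Book value $79,370.
Accumulated through year 6 = $281,975 − $79,370 = $202,605.

$202,605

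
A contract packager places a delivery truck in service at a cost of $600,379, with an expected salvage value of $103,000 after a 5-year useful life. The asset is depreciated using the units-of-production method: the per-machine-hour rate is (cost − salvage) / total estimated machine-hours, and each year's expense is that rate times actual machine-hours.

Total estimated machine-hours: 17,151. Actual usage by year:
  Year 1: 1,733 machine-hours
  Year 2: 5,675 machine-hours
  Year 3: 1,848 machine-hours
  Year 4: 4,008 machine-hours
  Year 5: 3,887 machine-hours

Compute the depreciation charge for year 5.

$112,723

Depreciable base = $600,379 − $103,000 = $497,379.
Rate = $497,379 / 17,151 machine-hours = $29 per machine-hour.
Year 1: 1,733 × $29 = $50,257. Book value $550,122.
Year 2: 5,675 × $29 = $164,575. Book value $385,547.
Year 3: 1,848 × $29 = $53,592. Book value $331,955.
Year 4: 4,008 × $29 = $116,232. Book value $215,723.
Year 5: 3,887 × $29 = $112,723. Book value $103,000.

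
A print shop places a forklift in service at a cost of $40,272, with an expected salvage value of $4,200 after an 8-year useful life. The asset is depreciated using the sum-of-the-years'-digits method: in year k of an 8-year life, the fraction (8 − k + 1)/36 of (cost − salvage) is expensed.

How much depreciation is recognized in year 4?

Depreciable base = $40,272 − $4,200 = $36,072.
Sum of the years' digits = 8+7+6+5+4+3+2+1 = 36.
Year 1: $36,072 × 8/36 = $8,016. Book value $32,256.
Year 2: $36,072 × 7/36 = $7,014. Book value $25,242.
Year 3: $36,072 × 6/36 = $6,012. Book value $19,230.
Year 4: $36,072 × 5/36 = $5,010. Book value $14,220.

$5,010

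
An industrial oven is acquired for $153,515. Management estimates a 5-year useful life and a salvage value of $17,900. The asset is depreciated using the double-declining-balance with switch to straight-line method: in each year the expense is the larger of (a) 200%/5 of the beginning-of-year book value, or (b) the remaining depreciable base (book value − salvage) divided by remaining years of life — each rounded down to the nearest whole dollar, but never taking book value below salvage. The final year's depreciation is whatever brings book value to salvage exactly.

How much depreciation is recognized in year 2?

Depreciable base = $153,515 − $17,900 = $135,615.
Year 1: DB = ⌊$153,515 × 200%/5⌋ = $61,406; SL = ⌊$135,615/5⌋ = $27,123 → take DB $61,406. Book value $92,109.
Year 2: DB = ⌊$92,109 × 200%/5⌋ = $36,843; SL = ⌊$74,209/4⌋ = $18,552 → take DB $36,843. Book value $55,266.

$36,843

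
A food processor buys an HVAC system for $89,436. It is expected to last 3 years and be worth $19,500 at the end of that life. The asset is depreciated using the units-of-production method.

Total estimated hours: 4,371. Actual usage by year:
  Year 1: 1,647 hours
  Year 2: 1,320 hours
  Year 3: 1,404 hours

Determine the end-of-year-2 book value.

Depreciable base = $89,436 − $19,500 = $69,936.
Rate = $69,936 / 4,371 hours = $16 per hour.
Year 1: 1,647 × $16 = $26,352. Book value $63,084.
Year 2: 1,320 × $16 = $21,120. Book value $41,964.

$41,964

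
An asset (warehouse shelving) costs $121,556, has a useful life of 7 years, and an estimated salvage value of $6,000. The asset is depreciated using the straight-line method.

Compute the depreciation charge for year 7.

$16,508

Depreciable base = $121,556 − $6,000 = $115,556.
Annual expense = $115,556 / 7 = $16,508.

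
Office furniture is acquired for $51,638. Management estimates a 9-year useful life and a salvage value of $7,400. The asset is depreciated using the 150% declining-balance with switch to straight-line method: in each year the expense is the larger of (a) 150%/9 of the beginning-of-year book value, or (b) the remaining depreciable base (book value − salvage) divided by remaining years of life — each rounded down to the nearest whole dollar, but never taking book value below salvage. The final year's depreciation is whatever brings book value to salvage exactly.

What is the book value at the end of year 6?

Depreciable base = $51,638 − $7,400 = $44,238.
Year 1: DB = ⌊$51,638 × 150%/9⌋ = $8,606; SL = ⌊$44,238/9⌋ = $4,915 → take DB $8,606. Book value $43,032.
Year 2: DB = ⌊$43,032 × 150%/9⌋ = $7,172; SL = ⌊$35,632/8⌋ = $4,454 → take DB $7,172. Book value $35,860.
Year 3: DB = ⌊$35,860 × 150%/9⌋ = $5,976; SL = ⌊$28,460/7⌋ = $4,065 → take DB $5,976. Book value $29,884.
Year 4: DB = ⌊$29,884 × 150%/9⌋ = $4,980; SL = ⌊$22,484/6⌋ = $3,747 → take DB $4,980. Book value $24,904.
Year 5: DB = ⌊$24,904 × 150%/9⌋ = $4,150; SL = ⌊$17,504/5⌋ = $3,500 → take DB $4,150. Book value $20,754.
Year 6: DB = ⌊$20,754 × 150%/9⌋ = $3,459; SL = ⌊$13,354/4⌋ = $3,338 → take DB $3,459. Book value $17,295.

$17,295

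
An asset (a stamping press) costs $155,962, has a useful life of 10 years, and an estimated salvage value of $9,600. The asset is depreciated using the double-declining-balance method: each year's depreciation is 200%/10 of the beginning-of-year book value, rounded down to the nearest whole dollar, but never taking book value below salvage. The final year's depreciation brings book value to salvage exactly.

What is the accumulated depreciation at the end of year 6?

Depreciable base = $155,962 − $9,600 = $146,362.
Year 1: ⌊$155,962 × 200%/10⌋ = $31,192. Book value $124,770.
Year 2: ⌊$124,770 × 200%/10⌋ = $24,954. Book value $99,816.
Year 3: ⌊$99,816 × 200%/10⌋ = $19,963. Book value $79,853.
Year 4: ⌊$79,853 × 200%/10⌋ = $15,970. Book value $63,883.
Year 5: ⌊$63,883 × 200%/10⌋ = $12,776. Book value $51,107.
Year 6: ⌊$51,107 × 200%/10⌋ = $10,221. Book value $40,886.
Accumulated through year 6 = $155,962 − $40,886 = $115,076.

$115,076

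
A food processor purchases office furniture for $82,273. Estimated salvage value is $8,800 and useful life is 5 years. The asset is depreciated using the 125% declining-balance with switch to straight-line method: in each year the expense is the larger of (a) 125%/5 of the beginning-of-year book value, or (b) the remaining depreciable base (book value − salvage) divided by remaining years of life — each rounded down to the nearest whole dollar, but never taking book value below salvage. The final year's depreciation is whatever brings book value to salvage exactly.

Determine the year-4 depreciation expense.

$12,493

Depreciable base = $82,273 − $8,800 = $73,473.
Year 1: DB = ⌊$82,273 × 125%/5⌋ = $20,568; SL = ⌊$73,473/5⌋ = $14,694 → take DB $20,568. Book value $61,705.
Year 2: DB = ⌊$61,705 × 125%/5⌋ = $15,426; SL = ⌊$52,905/4⌋ = $13,226 → take DB $15,426. Book value $46,279.
Year 3: DB = ⌊$46,279 × 125%/5⌋ = $11,569; SL = ⌊$37,479/3⌋ = $12,493 → take SL $12,493. Book value $33,786.
Year 4: DB = ⌊$33,786 × 125%/5⌋ = $8,446; SL = ⌊$24,986/2⌋ = $12,493 → take SL $12,493. Book value $21,293.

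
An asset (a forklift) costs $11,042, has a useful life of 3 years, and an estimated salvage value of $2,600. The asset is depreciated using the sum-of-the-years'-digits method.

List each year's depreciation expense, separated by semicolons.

$4,221; $2,814; $1,407

Depreciable base = $11,042 − $2,600 = $8,442.
Sum of the years' digits = 3+2+1 = 6.
Year 1: $8,442 × 3/6 = $4,221. Book value $6,821.
Year 2: $8,442 × 2/6 = $2,814. Book value $4,007.
Year 3: $8,442 × 1/6 = $1,407. Book value $2,600.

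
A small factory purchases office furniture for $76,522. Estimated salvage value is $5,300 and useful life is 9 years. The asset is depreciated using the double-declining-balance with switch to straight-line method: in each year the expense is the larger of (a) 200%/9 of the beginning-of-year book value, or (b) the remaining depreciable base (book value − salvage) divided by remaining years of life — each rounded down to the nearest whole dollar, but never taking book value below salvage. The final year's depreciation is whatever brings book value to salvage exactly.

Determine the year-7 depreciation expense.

$3,880

Depreciable base = $76,522 − $5,300 = $71,222.
Year 1: DB = ⌊$76,522 × 200%/9⌋ = $17,004; SL = ⌊$71,222/9⌋ = $7,913 → take DB $17,004. Book value $59,518.
Year 2: DB = ⌊$59,518 × 200%/9⌋ = $13,226; SL = ⌊$54,218/8⌋ = $6,777 → take DB $13,226. Book value $46,292.
Year 3: DB = ⌊$46,292 × 200%/9⌋ = $10,287; SL = ⌊$40,992/7⌋ = $5,856 → take DB $10,287. Book value $36,005.
Year 4: DB = ⌊$36,005 × 200%/9⌋ = $8,001; SL = ⌊$30,705/6⌋ = $5,117 → take DB $8,001. Book value $28,004.
Year 5: DB = ⌊$28,004 × 200%/9⌋ = $6,223; SL = ⌊$22,704/5⌋ = $4,540 → take DB $6,223. Book value $21,781.
Year 6: DB = ⌊$21,781 × 200%/9⌋ = $4,840; SL = ⌊$16,481/4⌋ = $4,120 → take DB $4,840. Book value $16,941.
Year 7: DB = ⌊$16,941 × 200%/9⌋ = $3,764; SL = ⌊$11,641/3⌋ = $3,880 → take SL $3,880. Book value $13,061.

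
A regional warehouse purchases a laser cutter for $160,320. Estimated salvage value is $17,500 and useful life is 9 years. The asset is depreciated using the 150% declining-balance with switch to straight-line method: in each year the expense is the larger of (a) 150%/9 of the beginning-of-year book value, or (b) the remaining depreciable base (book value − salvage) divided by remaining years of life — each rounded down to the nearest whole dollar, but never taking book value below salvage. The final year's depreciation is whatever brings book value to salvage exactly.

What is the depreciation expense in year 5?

$12,886

Depreciable base = $160,320 − $17,500 = $142,820.
Year 1: DB = ⌊$160,320 × 150%/9⌋ = $26,720; SL = ⌊$142,820/9⌋ = $15,868 → take DB $26,720. Book value $133,600.
Year 2: DB = ⌊$133,600 × 150%/9⌋ = $22,266; SL = ⌊$116,100/8⌋ = $14,512 → take DB $22,266. Book value $111,334.
Year 3: DB = ⌊$111,334 × 150%/9⌋ = $18,555; SL = ⌊$93,834/7⌋ = $13,404 → take DB $18,555. Book value $92,779.
Year 4: DB = ⌊$92,779 × 150%/9⌋ = $15,463; SL = ⌊$75,279/6⌋ = $12,546 → take DB $15,463. Book value $77,316.
Year 5: DB = ⌊$77,316 × 150%/9⌋ = $12,886; SL = ⌊$59,816/5⌋ = $11,963 → take DB $12,886. Book value $64,430.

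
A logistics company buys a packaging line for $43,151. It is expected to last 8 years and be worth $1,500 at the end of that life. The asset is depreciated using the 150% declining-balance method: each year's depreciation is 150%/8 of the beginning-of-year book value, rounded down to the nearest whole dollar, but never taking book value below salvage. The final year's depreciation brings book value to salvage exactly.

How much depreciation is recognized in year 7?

$2,328

Depreciable base = $43,151 − $1,500 = $41,651.
Year 1: ⌊$43,151 × 150%/8⌋ = $8,090. Book value $35,061.
Year 2: ⌊$35,061 × 150%/8⌋ = $6,573. Book value $28,488.
Year 3: ⌊$28,488 × 150%/8⌋ = $5,341. Book value $23,147.
Year 4: ⌊$23,147 × 150%/8⌋ = $4,340. Book value $18,807.
Year 5: ⌊$18,807 × 150%/8⌋ = $3,526. Book value $15,281.
Year 6: ⌊$15,281 × 150%/8⌋ = $2,865. Book value $12,416.
Year 7: ⌊$12,416 × 150%/8⌋ = $2,328. Book value $10,088.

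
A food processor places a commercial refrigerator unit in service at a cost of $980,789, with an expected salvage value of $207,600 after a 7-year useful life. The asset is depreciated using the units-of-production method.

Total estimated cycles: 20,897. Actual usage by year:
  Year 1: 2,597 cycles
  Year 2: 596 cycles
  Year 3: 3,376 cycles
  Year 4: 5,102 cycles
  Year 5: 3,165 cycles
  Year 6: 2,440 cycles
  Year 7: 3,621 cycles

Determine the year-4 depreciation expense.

$188,774

Depreciable base = $980,789 − $207,600 = $773,189.
Rate = $773,189 / 20,897 cycles = $37 per cycle.
Year 1: 2,597 × $37 = $96,089. Book value $884,700.
Year 2: 596 × $37 = $22,052. Book value $862,648.
Year 3: 3,376 × $37 = $124,912. Book value $737,736.
Year 4: 5,102 × $37 = $188,774. Book value $548,962.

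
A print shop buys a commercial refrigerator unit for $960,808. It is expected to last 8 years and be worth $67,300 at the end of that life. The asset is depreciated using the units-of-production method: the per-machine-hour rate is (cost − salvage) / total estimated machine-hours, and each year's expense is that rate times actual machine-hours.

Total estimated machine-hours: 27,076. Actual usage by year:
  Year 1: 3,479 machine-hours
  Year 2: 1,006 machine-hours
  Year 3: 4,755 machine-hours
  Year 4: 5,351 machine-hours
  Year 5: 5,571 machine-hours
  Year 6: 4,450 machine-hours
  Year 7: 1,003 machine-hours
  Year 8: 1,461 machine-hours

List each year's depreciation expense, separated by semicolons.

$114,807; $33,198; $156,915; $176,583; $183,843; $146,850; $33,099; $48,213

Depreciable base = $960,808 − $67,300 = $893,508.
Rate = $893,508 / 27,076 machine-hours = $33 per machine-hour.
Year 1: 3,479 × $33 = $114,807. Book value $846,001.
Year 2: 1,006 × $33 = $33,198. Book value $812,803.
Year 3: 4,755 × $33 = $156,915. Book value $655,888.
Year 4: 5,351 × $33 = $176,583. Book value $479,305.
Year 5: 5,571 × $33 = $183,843. Book value $295,462.
Year 6: 4,450 × $33 = $146,850. Book value $148,612.
Year 7: 1,003 × $33 = $33,099. Book value $115,513.
Year 8: 1,461 × $33 = $48,213. Book value $67,300.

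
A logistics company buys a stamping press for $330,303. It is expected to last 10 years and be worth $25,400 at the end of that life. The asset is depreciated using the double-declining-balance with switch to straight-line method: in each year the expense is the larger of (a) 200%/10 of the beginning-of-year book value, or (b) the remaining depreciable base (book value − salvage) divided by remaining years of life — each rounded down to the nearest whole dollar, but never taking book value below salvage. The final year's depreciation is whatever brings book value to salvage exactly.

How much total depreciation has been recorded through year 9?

$290,279

Depreciable base = $330,303 − $25,400 = $304,903.
Year 1: DB = ⌊$330,303 × 200%/10⌋ = $66,060; SL = ⌊$304,903/10⌋ = $30,490 → take DB $66,060. Book value $264,243.
Year 2: DB = ⌊$264,243 × 200%/10⌋ = $52,848; SL = ⌊$238,843/9⌋ = $26,538 → take DB $52,848. Book value $211,395.
Year 3: DB = ⌊$211,395 × 200%/10⌋ = $42,279; SL = ⌊$185,995/8⌋ = $23,249 → take DB $42,279. Book value $169,116.
Year 4: DB = ⌊$169,116 × 200%/10⌋ = $33,823; SL = ⌊$143,716/7⌋ = $20,530 → take DB $33,823. Book value $135,293.
Year 5: DB = ⌊$135,293 × 200%/10⌋ = $27,058; SL = ⌊$109,893/6⌋ = $18,315 → take DB $27,058. Book value $108,235.
Year 6: DB = ⌊$108,235 × 200%/10⌋ = $21,647; SL = ⌊$82,835/5⌋ = $16,567 → take DB $21,647. Book value $86,588.
Year 7: DB = ⌊$86,588 × 200%/10⌋ = $17,317; SL = ⌊$61,188/4⌋ = $15,297 → take DB $17,317. Book value $69,271.
Year 8: DB = ⌊$69,271 × 200%/10⌋ = $13,854; SL = ⌊$43,871/3⌋ = $14,623 → take SL $14,623. Book value $54,648.
Year 9: DB = ⌊$54,648 × 200%/10⌋ = $10,929; SL = ⌊$29,248/2⌋ = $14,624 → take SL $14,624. Book value $40,024.
Accumulated through year 9 = $330,303 − $40,024 = $290,279.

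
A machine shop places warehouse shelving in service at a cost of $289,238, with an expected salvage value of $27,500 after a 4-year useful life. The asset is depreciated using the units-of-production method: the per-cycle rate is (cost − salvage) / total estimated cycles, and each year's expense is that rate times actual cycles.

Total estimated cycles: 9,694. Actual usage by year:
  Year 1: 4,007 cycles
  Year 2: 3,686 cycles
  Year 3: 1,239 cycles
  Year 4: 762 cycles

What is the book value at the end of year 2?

Depreciable base = $289,238 − $27,500 = $261,738.
Rate = $261,738 / 9,694 cycles = $27 per cycle.
Year 1: 4,007 × $27 = $108,189. Book value $181,049.
Year 2: 3,686 × $27 = $99,522. Book value $81,527.

$81,527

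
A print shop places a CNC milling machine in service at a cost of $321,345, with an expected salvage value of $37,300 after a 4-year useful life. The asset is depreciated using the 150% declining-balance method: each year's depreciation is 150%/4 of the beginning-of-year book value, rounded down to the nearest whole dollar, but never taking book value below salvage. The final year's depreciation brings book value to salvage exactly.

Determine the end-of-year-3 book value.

Depreciable base = $321,345 − $37,300 = $284,045.
Year 1: ⌊$321,345 × 150%/4⌋ = $120,504. Book value $200,841.
Year 2: ⌊$200,841 × 150%/4⌋ = $75,315. Book value $125,526.
Year 3: ⌊$125,526 × 150%/4⌋ = $47,072. Book value $78,454.

$78,454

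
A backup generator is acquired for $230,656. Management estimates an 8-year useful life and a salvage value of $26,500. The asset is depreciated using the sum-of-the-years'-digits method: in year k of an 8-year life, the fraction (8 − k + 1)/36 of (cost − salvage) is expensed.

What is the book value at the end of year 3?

Depreciable base = $230,656 − $26,500 = $204,156.
Sum of the years' digits = 8+7+6+5+4+3+2+1 = 36.
Year 1: $204,156 × 8/36 = $45,368. Book value $185,288.
Year 2: $204,156 × 7/36 = $39,697. Book value $145,591.
Year 3: $204,156 × 6/36 = $34,026. Book value $111,565.

$111,565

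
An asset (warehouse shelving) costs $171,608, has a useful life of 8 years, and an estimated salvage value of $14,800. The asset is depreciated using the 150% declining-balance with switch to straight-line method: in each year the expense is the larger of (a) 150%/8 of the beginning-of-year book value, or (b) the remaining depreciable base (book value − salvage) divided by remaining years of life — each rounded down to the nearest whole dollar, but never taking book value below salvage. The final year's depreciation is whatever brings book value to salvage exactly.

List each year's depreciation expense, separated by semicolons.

$32,176; $26,143; $21,241; $17,259; $14,997; $14,997; $14,997; $14,998

Depreciable base = $171,608 − $14,800 = $156,808.
Year 1: DB = ⌊$171,608 × 150%/8⌋ = $32,176; SL = ⌊$156,808/8⌋ = $19,601 → take DB $32,176. Book value $139,432.
Year 2: DB = ⌊$139,432 × 150%/8⌋ = $26,143; SL = ⌊$124,632/7⌋ = $17,804 → take DB $26,143. Book value $113,289.
Year 3: DB = ⌊$113,289 × 150%/8⌋ = $21,241; SL = ⌊$98,489/6⌋ = $16,414 → take DB $21,241. Book value $92,048.
Year 4: DB = ⌊$92,048 × 150%/8⌋ = $17,259; SL = ⌊$77,248/5⌋ = $15,449 → take DB $17,259. Book value $74,789.
Year 5: DB = ⌊$74,789 × 150%/8⌋ = $14,022; SL = ⌊$59,989/4⌋ = $14,997 → take SL $14,997. Book value $59,792.
Year 6: DB = ⌊$59,792 × 150%/8⌋ = $11,211; SL = ⌊$44,992/3⌋ = $14,997 → take SL $14,997. Book value $44,795.
Year 7: DB = ⌊$44,795 × 150%/8⌋ = $8,399; SL = ⌊$29,995/2⌋ = $14,997 → take SL $14,997. Book value $29,798.
Year 8 (final): $29,798 − $14,800 = $14,998. Book value $14,800.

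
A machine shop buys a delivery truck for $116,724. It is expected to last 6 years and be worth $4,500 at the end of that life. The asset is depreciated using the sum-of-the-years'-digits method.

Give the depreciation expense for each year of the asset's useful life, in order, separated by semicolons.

Depreciable base = $116,724 − $4,500 = $112,224.
Sum of the years' digits = 6+5+4+3+2+1 = 21.
Year 1: $112,224 × 6/21 = $32,064. Book value $84,660.
Year 2: $112,224 × 5/21 = $26,720. Book value $57,940.
Year 3: $112,224 × 4/21 = $21,376. Book value $36,564.
Year 4: $112,224 × 3/21 = $16,032. Book value $20,532.
Year 5: $112,224 × 2/21 = $10,688. Book value $9,844.
Year 6: $112,224 × 1/21 = $5,344. Book value $4,500.

$32,064; $26,720; $21,376; $16,032; $10,688; $5,344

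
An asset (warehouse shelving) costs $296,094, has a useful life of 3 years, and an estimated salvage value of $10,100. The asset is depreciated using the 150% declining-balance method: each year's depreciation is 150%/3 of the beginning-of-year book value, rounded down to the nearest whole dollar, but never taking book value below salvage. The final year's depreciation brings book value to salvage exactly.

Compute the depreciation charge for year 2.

$74,023

Depreciable base = $296,094 − $10,100 = $285,994.
Year 1: ⌊$296,094 × 150%/3⌋ = $148,047. Book value $148,047.
Year 2: ⌊$148,047 × 150%/3⌋ = $74,023. Book value $74,024.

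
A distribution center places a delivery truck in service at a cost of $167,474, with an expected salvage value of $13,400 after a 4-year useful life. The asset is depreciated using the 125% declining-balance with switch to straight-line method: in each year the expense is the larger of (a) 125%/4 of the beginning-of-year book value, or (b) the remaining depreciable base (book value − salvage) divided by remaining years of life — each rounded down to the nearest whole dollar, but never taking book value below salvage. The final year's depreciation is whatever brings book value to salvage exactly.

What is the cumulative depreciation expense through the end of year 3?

$121,194

Depreciable base = $167,474 − $13,400 = $154,074.
Year 1: DB = ⌊$167,474 × 125%/4⌋ = $52,335; SL = ⌊$154,074/4⌋ = $38,518 → take DB $52,335. Book value $115,139.
Year 2: DB = ⌊$115,139 × 125%/4⌋ = $35,980; SL = ⌊$101,739/3⌋ = $33,913 → take DB $35,980. Book value $79,159.
Year 3: DB = ⌊$79,159 × 125%/4⌋ = $24,737; SL = ⌊$65,759/2⌋ = $32,879 → take SL $32,879. Book value $46,280.
Accumulated through year 3 = $167,474 − $46,280 = $121,194.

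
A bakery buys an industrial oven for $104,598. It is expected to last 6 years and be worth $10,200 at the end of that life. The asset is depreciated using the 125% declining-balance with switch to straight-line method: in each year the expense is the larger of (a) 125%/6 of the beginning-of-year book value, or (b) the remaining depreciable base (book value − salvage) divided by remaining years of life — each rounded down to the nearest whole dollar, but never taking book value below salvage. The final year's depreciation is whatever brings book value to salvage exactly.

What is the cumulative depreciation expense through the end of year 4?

Depreciable base = $104,598 − $10,200 = $94,398.
Year 1: DB = ⌊$104,598 × 125%/6⌋ = $21,791; SL = ⌊$94,398/6⌋ = $15,733 → take DB $21,791. Book value $82,807.
Year 2: DB = ⌊$82,807 × 125%/6⌋ = $17,251; SL = ⌊$72,607/5⌋ = $14,521 → take DB $17,251. Book value $65,556.
Year 3: DB = ⌊$65,556 × 125%/6⌋ = $13,657; SL = ⌊$55,356/4⌋ = $13,839 → take SL $13,839. Book value $51,717.
Year 4: DB = ⌊$51,717 × 125%/6⌋ = $10,774; SL = ⌊$41,517/3⌋ = $13,839 → take SL $13,839. Book value $37,878.
Accumulated through year 4 = $104,598 − $37,878 = $66,720.

$66,720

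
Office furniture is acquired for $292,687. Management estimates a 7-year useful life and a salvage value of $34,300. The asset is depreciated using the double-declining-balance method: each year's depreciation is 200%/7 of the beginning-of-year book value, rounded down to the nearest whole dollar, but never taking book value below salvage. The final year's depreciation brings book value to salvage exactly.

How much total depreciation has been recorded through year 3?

$186,022

Depreciable base = $292,687 − $34,300 = $258,387.
Year 1: ⌊$292,687 × 200%/7⌋ = $83,624. Book value $209,063.
Year 2: ⌊$209,063 × 200%/7⌋ = $59,732. Book value $149,331.
Year 3: ⌊$149,331 × 200%/7⌋ = $42,666. Book value $106,665.
Accumulated through year 3 = $292,687 − $106,665 = $186,022.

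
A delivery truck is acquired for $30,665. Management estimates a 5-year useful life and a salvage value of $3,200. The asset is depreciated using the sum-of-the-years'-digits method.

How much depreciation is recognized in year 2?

Depreciable base = $30,665 − $3,200 = $27,465.
Sum of the years' digits = 5+4+3+2+1 = 15.
Year 1: $27,465 × 5/15 = $9,155. Book value $21,510.
Year 2: $27,465 × 4/15 = $7,324. Book value $14,186.

$7,324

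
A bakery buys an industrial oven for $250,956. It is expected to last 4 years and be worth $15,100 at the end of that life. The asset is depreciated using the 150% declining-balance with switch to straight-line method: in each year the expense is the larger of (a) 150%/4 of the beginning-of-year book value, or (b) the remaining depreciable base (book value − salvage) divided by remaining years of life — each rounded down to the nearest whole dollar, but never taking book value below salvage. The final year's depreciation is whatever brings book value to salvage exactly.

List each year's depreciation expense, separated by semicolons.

$94,108; $58,818; $41,465; $41,465

Depreciable base = $250,956 − $15,100 = $235,856.
Year 1: DB = ⌊$250,956 × 150%/4⌋ = $94,108; SL = ⌊$235,856/4⌋ = $58,964 → take DB $94,108. Book value $156,848.
Year 2: DB = ⌊$156,848 × 150%/4⌋ = $58,818; SL = ⌊$141,748/3⌋ = $47,249 → take DB $58,818. Book value $98,030.
Year 3: DB = ⌊$98,030 × 150%/4⌋ = $36,761; SL = ⌊$82,930/2⌋ = $41,465 → take SL $41,465. Book value $56,565.
Year 4 (final): $56,565 − $15,100 = $41,465. Book value $15,100.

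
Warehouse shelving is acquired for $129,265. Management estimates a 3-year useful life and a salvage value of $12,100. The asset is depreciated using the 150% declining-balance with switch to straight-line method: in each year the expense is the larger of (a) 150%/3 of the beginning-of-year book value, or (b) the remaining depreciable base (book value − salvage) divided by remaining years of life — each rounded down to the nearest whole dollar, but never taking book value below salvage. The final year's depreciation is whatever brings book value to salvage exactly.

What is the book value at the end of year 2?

$32,317

Depreciable base = $129,265 − $12,100 = $117,165.
Year 1: DB = ⌊$129,265 × 150%/3⌋ = $64,632; SL = ⌊$117,165/3⌋ = $39,055 → take DB $64,632. Book value $64,633.
Year 2: DB = ⌊$64,633 × 150%/3⌋ = $32,316; SL = ⌊$52,533/2⌋ = $26,266 → take DB $32,316. Book value $32,317.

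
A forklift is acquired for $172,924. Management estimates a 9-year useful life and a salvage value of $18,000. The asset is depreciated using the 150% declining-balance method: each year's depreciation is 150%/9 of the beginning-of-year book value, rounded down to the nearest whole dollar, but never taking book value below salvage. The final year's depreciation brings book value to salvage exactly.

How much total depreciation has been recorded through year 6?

$115,010

Depreciable base = $172,924 − $18,000 = $154,924.
Year 1: ⌊$172,924 × 150%/9⌋ = $28,820. Book value $144,104.
Year 2: ⌊$144,104 × 150%/9⌋ = $24,017. Book value $120,087.
Year 3: ⌊$120,087 × 150%/9⌋ = $20,014. Book value $100,073.
Year 4: ⌊$100,073 × 150%/9⌋ = $16,678. Book value $83,395.
Year 5: ⌊$83,395 × 150%/9⌋ = $13,899. Book value $69,496.
Year 6: ⌊$69,496 × 150%/9⌋ = $11,582. Book value $57,914.
Accumulated through year 6 = $172,924 − $57,914 = $115,010.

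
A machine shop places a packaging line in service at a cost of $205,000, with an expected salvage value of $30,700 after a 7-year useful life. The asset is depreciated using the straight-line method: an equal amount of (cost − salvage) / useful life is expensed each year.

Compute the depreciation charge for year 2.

$24,900

Depreciable base = $205,000 − $30,700 = $174,300.
Annual expense = $174,300 / 7 = $24,900.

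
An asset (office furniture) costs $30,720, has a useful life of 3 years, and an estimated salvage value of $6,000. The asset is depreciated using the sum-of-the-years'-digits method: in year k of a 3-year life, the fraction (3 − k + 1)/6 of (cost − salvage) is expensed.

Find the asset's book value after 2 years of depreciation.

Depreciable base = $30,720 − $6,000 = $24,720.
Sum of the years' digits = 3+2+1 = 6.
Year 1: $24,720 × 3/6 = $12,360. Book value $18,360.
Year 2: $24,720 × 2/6 = $8,240. Book value $10,120.

$10,120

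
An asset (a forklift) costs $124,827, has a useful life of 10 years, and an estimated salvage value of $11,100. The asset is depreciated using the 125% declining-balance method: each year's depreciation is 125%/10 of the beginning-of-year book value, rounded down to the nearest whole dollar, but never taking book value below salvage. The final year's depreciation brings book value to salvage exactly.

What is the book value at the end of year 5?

Depreciable base = $124,827 − $11,100 = $113,727.
Year 1: ⌊$124,827 × 125%/10⌋ = $15,603. Book value $109,224.
Year 2: ⌊$109,224 × 125%/10⌋ = $13,653. Book value $95,571.
Year 3: ⌊$95,571 × 125%/10⌋ = $11,946. Book value $83,625.
Year 4: ⌊$83,625 × 125%/10⌋ = $10,453. Book value $73,172.
Year 5: ⌊$73,172 × 125%/10⌋ = $9,146. Book value $64,026.

$64,026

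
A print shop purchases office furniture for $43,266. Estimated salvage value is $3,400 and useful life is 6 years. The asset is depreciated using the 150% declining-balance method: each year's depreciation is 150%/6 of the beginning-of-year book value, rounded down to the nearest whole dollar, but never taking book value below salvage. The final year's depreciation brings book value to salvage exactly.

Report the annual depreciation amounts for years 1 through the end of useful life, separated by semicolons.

Depreciable base = $43,266 − $3,400 = $39,866.
Year 1: ⌊$43,266 × 150%/6⌋ = $10,816. Book value $32,450.
Year 2: ⌊$32,450 × 150%/6⌋ = $8,112. Book value $24,338.
Year 3: ⌊$24,338 × 150%/6⌋ = $6,084. Book value $18,254.
Year 4: ⌊$18,254 × 150%/6⌋ = $4,563. Book value $13,691.
Year 5: ⌊$13,691 × 150%/6⌋ = $3,422. Book value $10,269.
Year 6 (final): $10,269 − $3,400 = $6,869. Book value $3,400.

$10,816; $8,112; $6,084; $4,563; $3,422; $6,869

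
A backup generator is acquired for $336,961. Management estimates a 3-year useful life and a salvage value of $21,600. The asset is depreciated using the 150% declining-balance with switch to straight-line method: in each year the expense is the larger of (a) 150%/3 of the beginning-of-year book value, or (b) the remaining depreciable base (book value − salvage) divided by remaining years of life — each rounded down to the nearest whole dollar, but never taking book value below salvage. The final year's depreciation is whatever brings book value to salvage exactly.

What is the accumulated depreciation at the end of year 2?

$252,720

Depreciable base = $336,961 − $21,600 = $315,361.
Year 1: DB = ⌊$336,961 × 150%/3⌋ = $168,480; SL = ⌊$315,361/3⌋ = $105,120 → take DB $168,480. Book value $168,481.
Year 2: DB = ⌊$168,481 × 150%/3⌋ = $84,240; SL = ⌊$146,881/2⌋ = $73,440 → take DB $84,240. Book value $84,241.
Accumulated through year 2 = $336,961 − $84,241 = $252,720.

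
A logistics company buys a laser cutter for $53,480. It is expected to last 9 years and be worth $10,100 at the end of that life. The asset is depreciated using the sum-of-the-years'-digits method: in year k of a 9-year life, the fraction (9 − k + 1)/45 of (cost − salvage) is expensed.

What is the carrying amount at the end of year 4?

$24,560

Depreciable base = $53,480 − $10,100 = $43,380.
Sum of the years' digits = 9+8+7+6+5+4+3+2+1 = 45.
Year 1: $43,380 × 9/45 = $8,676. Book value $44,804.
Year 2: $43,380 × 8/45 = $7,712. Book value $37,092.
Year 3: $43,380 × 7/45 = $6,748. Book value $30,344.
Year 4: $43,380 × 6/45 = $5,784. Book value $24,560.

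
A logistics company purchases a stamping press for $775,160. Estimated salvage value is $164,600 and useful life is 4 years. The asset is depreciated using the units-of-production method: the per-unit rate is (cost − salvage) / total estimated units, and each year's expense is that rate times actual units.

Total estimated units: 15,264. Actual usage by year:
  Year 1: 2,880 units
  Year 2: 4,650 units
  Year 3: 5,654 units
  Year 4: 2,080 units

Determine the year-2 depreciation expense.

$186,000

Depreciable base = $775,160 − $164,600 = $610,560.
Rate = $610,560 / 15,264 units = $40 per unit.
Year 1: 2,880 × $40 = $115,200. Book value $659,960.
Year 2: 4,650 × $40 = $186,000. Book value $473,960.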